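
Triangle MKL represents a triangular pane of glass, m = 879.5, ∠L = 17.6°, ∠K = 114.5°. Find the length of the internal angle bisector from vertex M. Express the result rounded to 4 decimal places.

The third angle is ∠M = 180° − ∠K − ∠L = 47.90°.
Law of sines: k = m·sin K/sin M ≈ 1078.6.
Law of sines: l = m·sin L/sin M ≈ 358.41.
The bisector from M has length 2·k·l·cos(∠M/2)/(k+l) ≈ 491.72.

t_M ≈ 491.7167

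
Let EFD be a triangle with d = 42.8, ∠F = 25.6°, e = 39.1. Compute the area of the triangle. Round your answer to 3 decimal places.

area ≈ 361.543

Area = ½·d·e·sin F ≈ 361.54.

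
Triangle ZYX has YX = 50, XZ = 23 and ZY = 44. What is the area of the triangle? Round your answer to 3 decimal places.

area ≈ 505.924

Semiperimeter s = (50 + 23 + 44)/2 = 58.5.
Heron's formula: area = √(58.5·8.5·35.5·14.5) ≈ 505.92.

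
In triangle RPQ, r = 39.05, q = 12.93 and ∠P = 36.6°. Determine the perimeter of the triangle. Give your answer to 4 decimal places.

perimeter ≈ 81.6680

By the law of cosines, p² = q² + r² − 2·q·r·cos P = 881.38, so p ≈ 29.688.
Semiperimeter s = (39.05+29.688+12.93)/2 = 40.834.
Perimeter = 39.05 + 29.688 + 12.93 = 81.668.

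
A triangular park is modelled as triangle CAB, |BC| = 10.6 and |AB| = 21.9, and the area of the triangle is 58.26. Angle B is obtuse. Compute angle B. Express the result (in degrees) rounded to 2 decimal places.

∠B ≈ 149.87°

From area = ½·|AB|·|BC|·sin B, we get sin B = 2·area/(|AB|·|BC|) ≈ 0.50194.
Taking the obtuse solution, ∠B ≈ 149.87°.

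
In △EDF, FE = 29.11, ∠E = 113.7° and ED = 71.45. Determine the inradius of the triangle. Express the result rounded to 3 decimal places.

10.137

By the law of cosines, DF² = FE² + ED² − 2·FE·ED·cos E = 7624.5, so DF ≈ 87.319.
Area = ½·FE·ED·sin E ≈ 952.25.
Semiperimeter s = (87.319+29.11+71.45)/2 = 93.939.
Inradius = area/s = 952.25/93.939 ≈ 10.137.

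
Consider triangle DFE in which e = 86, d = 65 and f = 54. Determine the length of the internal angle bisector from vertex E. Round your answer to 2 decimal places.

t_E ≈ 40.95

By the law of cosines, cos E = (d² + f² − e²) / (2·d·f) ≈ -0.03632, so ∠E ≈ 92.08°.
The bisector from E has length 2·d·f·cos(∠E/2)/(d+f) ≈ 40.949.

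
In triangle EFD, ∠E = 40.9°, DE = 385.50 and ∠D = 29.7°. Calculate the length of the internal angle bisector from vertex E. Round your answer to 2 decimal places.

The third angle is ∠F = 180° − ∠D − ∠E = 109.40°.
Law of sines: FD = DE·sin E/sin F ≈ 267.6.
Law of sines: EF = DE·sin D/sin F ≈ 202.5.
The bisector from E has length 2·DE·EF·cos(∠E/2)/(DE+EF) ≈ 248.79.

t_E ≈ 248.79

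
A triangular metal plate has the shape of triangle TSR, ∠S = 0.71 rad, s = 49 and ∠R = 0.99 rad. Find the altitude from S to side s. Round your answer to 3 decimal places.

The third angle is ∠T = π − ∠S − ∠R = 1.442 rad.
Law of sines: t = s·sin T/sin S ≈ 74.546.
Law of sines: r = s·sin R/sin S ≈ 62.846.
Area = ½·s·t·sin R ≈ 1526.9.
The altitude from S has length 2·area/s ≈ 62.322.

h_S ≈ 62.322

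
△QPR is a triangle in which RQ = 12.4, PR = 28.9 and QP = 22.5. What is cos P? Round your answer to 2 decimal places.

cos P ≈ 0.91

By the law of cosines, cos P = (QP² + PR² − RQ²) / (2·QP·PR) ≈ 0.91326, so ∠P ≈ 24.04°.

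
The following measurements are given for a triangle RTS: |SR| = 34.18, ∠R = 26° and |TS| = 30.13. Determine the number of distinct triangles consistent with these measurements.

2

|SR|·sin R = 34.18·sin(26°) ≈ 14.98.
Since |SR| sin R < |TS| < |SR| (14.98 < 30.13 < 34.18), two triangles exist.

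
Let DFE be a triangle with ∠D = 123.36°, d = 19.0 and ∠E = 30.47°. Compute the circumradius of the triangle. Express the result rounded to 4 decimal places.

The third angle is ∠F = 180° − ∠E − ∠D = 26.17°.
Law of sines: f = d·sin F/sin D ≈ 10.033.
Law of sines: e = d·sin E/sin D ≈ 11.535.
Circumradius = d/(2 sin D) ≈ 11.374.

R ≈ 11.3741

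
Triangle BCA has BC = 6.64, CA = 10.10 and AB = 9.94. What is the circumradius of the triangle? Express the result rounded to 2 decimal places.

By the law of cosines, cos B = (AB² + BC² − CA²) / (2·AB·BC) ≈ 0.30971, so ∠B ≈ 71.96°.
Circumradius = CA/(2 sin B) ≈ 5.3111.

5.31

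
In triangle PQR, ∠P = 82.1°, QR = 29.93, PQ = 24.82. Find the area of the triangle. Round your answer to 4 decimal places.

Law of sines: sin R = PQ·sin P/QR ≈ 0.82140.
Since QR ≥ PQ, only the acute value applies: ∠R ≈ 55.22°.
Then ∠Q = 180° − ∠P − ∠R ≈ 42.68°.
Law of sines gives RP = QR·sin Q/sin P ≈ 20.482.
Area = ½·QR·PQ·sin Q ≈ 251.77.

251.7706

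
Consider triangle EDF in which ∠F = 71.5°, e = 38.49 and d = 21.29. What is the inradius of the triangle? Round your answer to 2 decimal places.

By the law of cosines, f² = e² + d² − 2·e·d·cos F = 1414.7, so f ≈ 37.613.
Area = ½·e·d·sin F ≈ 388.55.
Semiperimeter s = (38.49+21.29+37.613)/2 = 48.696.
Inradius = area/s = 388.55/48.696 ≈ 7.9791.

7.98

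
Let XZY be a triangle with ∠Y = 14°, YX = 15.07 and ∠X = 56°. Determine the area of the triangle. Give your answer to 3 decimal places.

area ≈ 24.236

The third angle is ∠Z = 180° − ∠Y − ∠X = 110.00°.
Law of sines: ZY = YX·sin X/sin Z ≈ 13.295.
Law of sines: XZ = YX·sin Y/sin Z ≈ 3.8797.
Area = ½·YX·ZY·sin Y ≈ 24.236.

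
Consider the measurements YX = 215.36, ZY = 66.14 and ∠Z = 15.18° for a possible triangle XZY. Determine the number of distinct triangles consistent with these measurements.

1

ZY·sin Z = 66.14·sin(15.18°) ≈ 17.32.
Since YX ≥ ZY, exactly one triangle exists.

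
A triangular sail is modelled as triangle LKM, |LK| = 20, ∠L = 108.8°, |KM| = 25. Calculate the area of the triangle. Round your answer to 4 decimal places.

Law of sines: sin M = |LK|·sin L/|KM| ≈ 0.75732.
Since |KM| ≥ |LK|, only the acute value applies: ∠M ≈ 49.23°.
Then ∠K = 180° − ∠L − ∠M ≈ 21.97°.
Law of sines gives |ML| = |KM|·sin K/sin L ≈ 9.8808.
Area = ½·|KM|·|LK|·sin K ≈ 93.537.

93.5365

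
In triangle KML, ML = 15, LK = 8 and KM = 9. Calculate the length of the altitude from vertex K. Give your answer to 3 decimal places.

3.991

Semiperimeter s = (15 + 8 + 9)/2 = 16.
Heron's formula: area = √(16·1·8·7) ≈ 29.933.
The altitude from K has length 2·area/ML ≈ 3.9911.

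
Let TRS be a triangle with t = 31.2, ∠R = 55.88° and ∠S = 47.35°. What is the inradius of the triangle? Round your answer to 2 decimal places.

7.49

The third angle is ∠T = 180° − ∠R − ∠S = 76.77°.
Law of sines: r = t·sin R/sin T ≈ 26.534.
Law of sines: s = t·sin S/sin T ≈ 23.573.
Area = ½·t·r·sin S ≈ 304.44.
Semiperimeter p = (31.2+26.534+23.573)/2 = 40.654.
Inradius = area/p = 304.44/40.654 ≈ 7.4887.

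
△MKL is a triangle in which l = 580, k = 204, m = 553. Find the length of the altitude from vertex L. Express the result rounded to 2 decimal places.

Semiperimeter s = (553 + 204 + 580)/2 = 668.5.
Heron's formula: area = √(668.5·115.5·464.5·88.5) ≈ 56339.
The altitude from L has length 2·area/l ≈ 194.27.

h_L ≈ 194.27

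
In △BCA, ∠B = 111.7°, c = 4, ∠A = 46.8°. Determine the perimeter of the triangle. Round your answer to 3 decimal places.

The third angle is ∠C = 180° − ∠A − ∠B = 21.50°.
Law of sines: b = c·sin B/sin C ≈ 10.141.
Law of sines: a = c·sin A/sin C ≈ 7.956.
Semiperimeter s = (10.141+4+7.956)/2 = 11.048.
Perimeter = 10.141 + 4 + 7.956 = 22.097.

perimeter ≈ 22.097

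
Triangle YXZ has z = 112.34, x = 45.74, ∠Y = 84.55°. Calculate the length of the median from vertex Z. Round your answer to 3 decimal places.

By the law of cosines, y² = x² + z² − 2·x·z·cos Y = 13736, so y ≈ 117.2.
Median from Z: ½√(2·y² + 2·x² − z²) ≈ 68.987.

68.987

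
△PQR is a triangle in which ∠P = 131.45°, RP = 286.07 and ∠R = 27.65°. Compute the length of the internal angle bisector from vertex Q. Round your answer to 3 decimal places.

t_Q ≈ 452.050

The third angle is ∠Q = 180° − ∠R − ∠P = 20.90°.
Law of sines: QR = RP·sin P/sin Q ≈ 601.05.
Law of sines: PQ = RP·sin R/sin Q ≈ 372.14.
The bisector from Q has length 2·PQ·QR·cos(∠Q/2)/(PQ+QR) ≈ 452.05.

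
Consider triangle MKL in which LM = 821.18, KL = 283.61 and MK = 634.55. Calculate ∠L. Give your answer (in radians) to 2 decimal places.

By the law of cosines, cos L = (KL² + LM² − MK²) / (2·KL·LM) ≈ 0.75596, so ∠L ≈ 0.7137 rad.

∠L ≈ 0.71 rad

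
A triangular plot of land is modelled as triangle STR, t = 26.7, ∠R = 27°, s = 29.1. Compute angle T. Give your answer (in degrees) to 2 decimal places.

∠T ≈ 66.34°

By the law of cosines, r² = s² + t² − 2·s·t·cos R = 175.13, so r ≈ 13.234.
Law of cosines again: cos T = (r² + s² − t²)/(2·r·s) ≈ 0.40126, so ∠T ≈ 66.34°.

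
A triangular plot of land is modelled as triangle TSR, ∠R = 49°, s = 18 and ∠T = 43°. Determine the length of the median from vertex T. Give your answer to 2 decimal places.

The third angle is ∠S = 180° − ∠R − ∠T = 88.00°.
Law of sines: t = s·sin T/sin S ≈ 12.283.
Law of sines: r = s·sin R/sin S ≈ 13.593.
Median from T: ½√(2·s² + 2·r² − t²) ≈ 14.72.

m_T ≈ 14.72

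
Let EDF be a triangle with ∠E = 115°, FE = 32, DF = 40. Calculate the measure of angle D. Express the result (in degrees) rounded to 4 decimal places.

Law of sines: sin D = FE·sin E/DF ≈ 0.72505.
Since DF ≥ FE, only the acute value applies: ∠D ≈ 46.47°.
Then ∠F = 180° − ∠E − ∠D ≈ 18.53°.

46.4727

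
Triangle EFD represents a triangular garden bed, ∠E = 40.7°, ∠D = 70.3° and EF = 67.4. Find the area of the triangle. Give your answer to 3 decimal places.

The third angle is ∠F = 180° − ∠D − ∠E = 69.00°.
Law of sines: FD = EF·sin E/sin D ≈ 46.684.
Law of sines: DE = EF·sin F/sin D ≈ 66.835.
Area = ½·EF·FD·sin F ≈ 1468.8.

1468.750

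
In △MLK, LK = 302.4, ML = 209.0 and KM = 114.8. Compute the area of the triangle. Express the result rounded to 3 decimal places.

8316.108

Semiperimeter s = (302.4 + 114.8 + 209)/2 = 313.1.
Heron's formula: area = √(313.1·10.7·198.3·104.1) ≈ 8316.1.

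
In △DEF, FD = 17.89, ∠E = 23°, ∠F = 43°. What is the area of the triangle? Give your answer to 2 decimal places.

area ≈ 255.17

The third angle is ∠D = 180° − ∠E − ∠F = 114.00°.
Law of sines: EF = FD·sin D/sin E ≈ 41.828.
Law of sines: DE = FD·sin F/sin E ≈ 31.226.
Area = ½·FD·EF·sin F ≈ 255.17.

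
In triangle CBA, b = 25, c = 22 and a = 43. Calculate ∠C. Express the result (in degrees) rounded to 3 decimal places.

∠C ≈ 22.244°

By the law of cosines, cos C = (b² + a² − c²) / (2·b·a) ≈ 0.92558, so ∠C ≈ 22.24°.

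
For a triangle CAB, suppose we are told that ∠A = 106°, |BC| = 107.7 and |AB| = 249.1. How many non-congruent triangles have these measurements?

0

|AB|·sin A = 249.1·sin(106°) ≈ 239.5.
Since ∠A is not acute, a triangle exists only if |BC| > |AB|; here |BC| ≤ |AB|, so there is no triangle.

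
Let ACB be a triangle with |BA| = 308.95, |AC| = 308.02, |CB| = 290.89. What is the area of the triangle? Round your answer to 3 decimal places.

area ≈ 39567.454

Semiperimeter s = (290.89 + 308.95 + 308.02)/2 = 453.93.
Heron's formula: area = √(453.93·163.04·144.98·145.91) ≈ 39567.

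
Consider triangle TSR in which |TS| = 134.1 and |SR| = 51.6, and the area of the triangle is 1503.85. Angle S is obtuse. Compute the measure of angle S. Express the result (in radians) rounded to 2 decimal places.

From area = ½·|TS|·|SR|·sin S, we get sin S = 2·area/(|TS|·|SR|) ≈ 0.43467.
Taking the obtuse solution, ∠S ≈ 2.692 rad.

∠S ≈ 2.69 rad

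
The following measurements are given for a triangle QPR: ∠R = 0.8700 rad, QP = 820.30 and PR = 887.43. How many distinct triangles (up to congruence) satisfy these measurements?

2

PR·sin R = 887.43·sin(0.8700 rad) ≈ 678.3.
Since PR sin R < QP < PR (678.3 < 820.30 < 887.43), two triangles exist.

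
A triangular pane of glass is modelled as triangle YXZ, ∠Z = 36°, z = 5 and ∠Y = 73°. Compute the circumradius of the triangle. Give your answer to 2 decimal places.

R ≈ 4.25

The third angle is ∠X = 180° − ∠Z − ∠Y = 71.00°.
Law of sines: y = z·sin Y/sin Z ≈ 8.1348.
Law of sines: x = z·sin X/sin Z ≈ 8.0431.
Circumradius = z/(2 sin Z) ≈ 4.2533.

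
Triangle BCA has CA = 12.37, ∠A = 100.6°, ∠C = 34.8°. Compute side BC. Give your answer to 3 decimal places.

The third angle is ∠B = 180° − ∠C − ∠A = 44.60°.
Law of sines: BC = CA·sin A/sin B ≈ 17.317.

17.317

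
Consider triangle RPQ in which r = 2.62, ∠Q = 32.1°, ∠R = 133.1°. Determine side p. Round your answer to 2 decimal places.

0.92

The third angle is ∠P = 180° − ∠Q − ∠R = 14.80°.
Law of sines: p = r·sin P/sin R ≈ 0.9166.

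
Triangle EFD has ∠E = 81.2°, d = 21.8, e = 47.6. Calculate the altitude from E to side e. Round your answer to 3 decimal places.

Law of sines: sin D = d·sin E/e ≈ 0.45259.
Since e ≥ d, only the acute value applies: ∠D ≈ 26.91°.
Then ∠F = 180° − ∠E − ∠D ≈ 71.89°.
Law of sines gives f = e·sin F/sin E ≈ 45.781.
Area = ½·e·d·sin F ≈ 493.14.
The altitude from E has length 2·area/e ≈ 20.72.

h_E ≈ 20.720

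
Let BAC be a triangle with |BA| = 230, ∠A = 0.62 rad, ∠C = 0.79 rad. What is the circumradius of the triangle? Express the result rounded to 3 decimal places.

161.891

The third angle is ∠B = π − ∠A − ∠C = 1.732 rad.
Law of sines: |AC| = |BA|·sin B/sin C ≈ 319.61.
Law of sines: |CB| = |BA|·sin A/sin C ≈ 188.13.
Circumradius = |BA|/(2 sin C) ≈ 161.89.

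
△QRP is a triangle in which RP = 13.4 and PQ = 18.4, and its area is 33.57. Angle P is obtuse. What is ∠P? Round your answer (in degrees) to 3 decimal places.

From area = ½·RP·PQ·sin P, we get sin P = 2·area/(RP·PQ) ≈ 0.27231.
Taking the obtuse solution, ∠P ≈ 164.20°.

∠P ≈ 164.198°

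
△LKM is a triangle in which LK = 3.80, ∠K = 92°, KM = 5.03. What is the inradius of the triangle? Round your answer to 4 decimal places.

By the law of cosines, ML² = LK² + KM² − 2·LK·KM·cos K = 41.075, so ML ≈ 6.409.
Area = ½·LK·KM·sin K ≈ 9.5512.
Semiperimeter s = (5.03+6.409+3.8)/2 = 7.6195.
Inradius = area/s = 9.5512/7.6195 ≈ 1.2535.

r ≈ 1.2535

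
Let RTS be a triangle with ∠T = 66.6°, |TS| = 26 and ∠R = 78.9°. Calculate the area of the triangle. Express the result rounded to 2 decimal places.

179.05

The third angle is ∠S = 180° − ∠R − ∠T = 34.50°.
Law of sines: |SR| = |TS|·sin T/sin R ≈ 24.317.
Law of sines: |RT| = |TS|·sin S/sin R ≈ 15.007.
Area = ½·|TS|·|SR|·sin S ≈ 179.05.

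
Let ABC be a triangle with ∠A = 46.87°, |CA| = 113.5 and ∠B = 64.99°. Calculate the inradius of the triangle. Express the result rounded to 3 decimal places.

r ≈ 29.982

The third angle is ∠C = 180° − ∠A − ∠B = 68.14°.
Law of sines: |BC| = |CA|·sin A/sin B ≈ 91.403.
Law of sines: |AB| = |CA|·sin C/sin B ≈ 116.24.
Area = ½·|CA|·|BC|·sin C ≈ 4814.2.
Semiperimeter s = (91.403+113.5+116.24)/2 = 160.57.
Inradius = area/s = 4814.2/160.57 ≈ 29.982.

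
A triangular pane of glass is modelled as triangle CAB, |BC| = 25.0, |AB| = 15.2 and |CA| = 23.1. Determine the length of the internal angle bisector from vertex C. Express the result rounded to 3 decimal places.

By the law of cosines, cos C = (|BC|² + |CA|² − |AB|²) / (2·|BC|·|CA|) ≈ 0.80309, so ∠C ≈ 36.57°.
The bisector from C has length 2·|BC|·|CA|·cos(∠C/2)/(|BC|+|CA|) ≈ 22.8.

22.800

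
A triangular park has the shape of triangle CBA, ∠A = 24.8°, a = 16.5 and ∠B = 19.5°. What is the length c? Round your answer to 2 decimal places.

The third angle is ∠C = 180° − ∠B − ∠A = 135.70°.
Law of sines: c = a·sin C/sin A ≈ 27.474.

27.47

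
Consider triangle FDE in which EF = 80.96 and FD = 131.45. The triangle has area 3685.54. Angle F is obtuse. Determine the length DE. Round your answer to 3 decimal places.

From area = ½·EF·FD·sin F, we get sin F = 2·area/(EF·FD) ≈ 0.69263.
Taking the obtuse solution, ∠F ≈ 136.16°.
Law of cosines then gives DE ≈ 197.95.

197.954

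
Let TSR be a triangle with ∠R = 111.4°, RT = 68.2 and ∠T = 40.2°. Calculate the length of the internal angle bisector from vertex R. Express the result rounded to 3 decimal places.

The third angle is ∠S = 180° − ∠R − ∠T = 28.40°.
Law of sines: SR = RT·sin T/sin S ≈ 92.553.
Law of sines: TS = RT·sin R/sin S ≈ 133.5.
The bisector from R has length 2·SR·RT·cos(∠R/2)/(SR+RT) ≈ 44.255.

t_R ≈ 44.255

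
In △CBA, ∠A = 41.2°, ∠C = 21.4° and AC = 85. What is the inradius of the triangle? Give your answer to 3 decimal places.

r ≈ 10.688

The third angle is ∠B = 180° − ∠A − ∠C = 117.40°.
Law of sines: BA = AC·sin C/sin B ≈ 34.934.
Law of sines: CB = AC·sin A/sin B ≈ 63.063.
Area = ½·AC·BA·sin A ≈ 977.94.
Semiperimeter s = (34.934+85+63.063)/2 = 91.498.
Inradius = area/s = 977.94/91.498 ≈ 10.688.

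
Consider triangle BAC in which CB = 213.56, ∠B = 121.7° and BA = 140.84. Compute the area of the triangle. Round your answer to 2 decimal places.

Area = ½·CB·BA·sin B ≈ 12795.

area ≈ 12795.26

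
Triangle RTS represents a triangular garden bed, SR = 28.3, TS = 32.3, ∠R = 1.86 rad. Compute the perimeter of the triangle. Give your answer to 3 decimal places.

Law of sines: sin T = SR·sin R/TS ≈ 0.83978.
Since TS ≥ SR, only the acute value applies: ∠T ≈ 0.997 rad.
Then ∠S = π − ∠R − ∠T ≈ 0.285 rad.
Law of sines gives RT = TS·sin S/sin R ≈ 9.4659.
Semiperimeter s = (32.3+28.3+9.4659)/2 = 35.033.
Perimeter = 32.3 + 28.3 + 9.4659 = 70.066.

perimeter ≈ 70.066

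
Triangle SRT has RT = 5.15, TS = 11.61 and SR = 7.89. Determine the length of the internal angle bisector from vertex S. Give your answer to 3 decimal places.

9.231

By the law of cosines, cos S = (TS² + SR² − RT²) / (2·TS·SR) ≈ 0.93077, so ∠S ≈ 21.45°.
The bisector from S has length 2·TS·SR·cos(∠S/2)/(TS+SR) ≈ 9.2311.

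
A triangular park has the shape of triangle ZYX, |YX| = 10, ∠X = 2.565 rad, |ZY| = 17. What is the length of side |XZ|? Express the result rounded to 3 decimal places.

Law of sines: sin Z = |YX|·sin X/|ZY| ≈ 0.32069.
Since |ZY| ≥ |YX|, only the acute value applies: ∠Z ≈ 0.326 rad.
Then ∠Y = π − ∠X − ∠Z ≈ 0.250 rad.
Law of sines gives |XZ| = |ZY|·sin Y/sin X ≈ 7.7189.

7.719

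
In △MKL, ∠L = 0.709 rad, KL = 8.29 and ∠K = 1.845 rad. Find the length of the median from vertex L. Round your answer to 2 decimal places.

The third angle is ∠M = π − ∠K − ∠L = 0.588 rad.
Law of sines: LM = KL·sin K/sin M ≈ 14.396.
Law of sines: MK = KL·sin L/sin M ≈ 9.7363.
Median from L: ½√(2·KL² + 2·LM² − MK²) ≈ 10.69.

10.69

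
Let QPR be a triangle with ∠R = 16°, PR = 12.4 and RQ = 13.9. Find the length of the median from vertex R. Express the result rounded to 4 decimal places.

By the law of cosines, QP² = PR² + RQ² − 2·PR·RQ·cos R = 15.604, so QP ≈ 3.9502.
Median from R: ½√(2·PR² + 2·RQ² − QP²) ≈ 13.022.

m_R ≈ 13.0224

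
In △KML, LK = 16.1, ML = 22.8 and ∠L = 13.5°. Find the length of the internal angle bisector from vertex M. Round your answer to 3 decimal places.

t_M ≈ 11.576

By the law of cosines, KM² = ML² + LK² − 2·ML·LK·cos L = 65.175, so KM ≈ 8.0731.
Law of cosines again: cos M = (KM² + ML² − LK²)/(2·KM·ML) ≈ 0.88502, so ∠M ≈ 27.75°.
The bisector from M has length 2·KM·ML·cos(∠M/2)/(KM+ML) ≈ 11.576.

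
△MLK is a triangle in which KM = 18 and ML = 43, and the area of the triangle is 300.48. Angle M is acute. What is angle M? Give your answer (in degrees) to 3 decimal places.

50.935

From area = ½·KM·ML·sin M, we get sin M = 2·area/(KM·ML) ≈ 0.77643.
Taking the acute solution, ∠M ≈ 50.94°.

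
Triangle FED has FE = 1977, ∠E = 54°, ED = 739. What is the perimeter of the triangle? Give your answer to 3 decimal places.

perimeter ≈ 4370.430

By the law of cosines, DF² = FE² + ED² − 2·FE·ED·cos E = 2.7371e+06, so DF ≈ 1654.4.
Semiperimeter s = (739+1654.4+1977)/2 = 2185.2.
Perimeter = 739 + 1654.4 + 1977 = 4370.4.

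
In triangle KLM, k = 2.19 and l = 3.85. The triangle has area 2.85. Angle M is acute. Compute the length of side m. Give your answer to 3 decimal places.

2.682

From area = ½·k·l·sin M, we get sin M = 2·area/(k·l) ≈ 0.67604.
Taking the acute solution, ∠M ≈ 42.53°.
Law of cosines then gives m ≈ 2.6819.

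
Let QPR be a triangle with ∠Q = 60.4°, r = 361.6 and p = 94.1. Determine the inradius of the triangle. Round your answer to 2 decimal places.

By the law of cosines, q² = p² + r² − 2·p·r·cos Q = 1.06e+05, so q ≈ 325.57.
Area = ½·p·r·sin Q ≈ 14793.
Semiperimeter s = (325.57+94.1+361.6)/2 = 390.63.
Inradius = area/s = 14793/390.63 ≈ 37.869.

37.87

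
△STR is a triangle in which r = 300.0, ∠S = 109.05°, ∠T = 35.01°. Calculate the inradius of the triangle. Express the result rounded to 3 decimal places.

The third angle is ∠R = 180° − ∠S − ∠T = 35.94°.
Law of sines: s = r·sin S/sin R ≈ 483.14.
Law of sines: t = r·sin T/sin R ≈ 293.24.
Area = ½·r·s·sin T ≈ 41578.
Semiperimeter p = (483.14+293.24+300)/2 = 538.19.
Inradius = area/p = 41578/538.19 ≈ 77.255.

77.255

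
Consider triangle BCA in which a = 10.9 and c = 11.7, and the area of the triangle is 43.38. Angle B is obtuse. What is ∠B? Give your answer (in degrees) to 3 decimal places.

From area = ½·c·a·sin B, we get sin B = 2·area/(c·a) ≈ 0.68031.
Taking the obtuse solution, ∠B ≈ 137.13°.

137.132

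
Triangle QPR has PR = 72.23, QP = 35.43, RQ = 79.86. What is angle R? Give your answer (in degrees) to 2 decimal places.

∠R ≈ 26.33°

By the law of cosines, cos R = (PR² + RQ² − QP²) / (2·PR·RQ) ≈ 0.89624, so ∠R ≈ 26.33°.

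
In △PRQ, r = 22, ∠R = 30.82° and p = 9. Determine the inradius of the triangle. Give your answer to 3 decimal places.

2.238

Law of sines: sin P = p·sin R/r ≈ 0.20959.
Since r ≥ p, only the acute value applies: ∠P ≈ 12.10°.
Then ∠Q = 180° − ∠R − ∠P ≈ 137.08°.
Law of sines gives q = r·sin Q/sin R ≈ 29.24.
Area = ½·r·p·sin Q ≈ 67.415.
Semiperimeter s = (9+22+29.24)/2 = 30.12.
Inradius = area/s = 67.415/30.12 ≈ 2.2382.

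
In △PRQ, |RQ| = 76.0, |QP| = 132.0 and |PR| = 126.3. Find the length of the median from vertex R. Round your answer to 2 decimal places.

Median from R: ½√(2·|PR|² + 2·|RQ|² − |QP|²) ≈ 80.671.

80.67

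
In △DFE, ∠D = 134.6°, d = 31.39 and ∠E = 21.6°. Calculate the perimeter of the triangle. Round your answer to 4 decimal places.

The third angle is ∠F = 180° − ∠E − ∠D = 23.80°.
Law of sines: f = d·sin F/sin D ≈ 17.79.
Law of sines: e = d·sin E/sin D ≈ 16.229.
Semiperimeter s = (31.39+17.79+16.229)/2 = 32.705.
Perimeter = 31.39 + 17.79 + 16.229 = 65.409.

65.4094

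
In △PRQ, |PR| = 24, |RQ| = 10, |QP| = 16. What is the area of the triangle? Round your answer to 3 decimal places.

Semiperimeter s = (10 + 16 + 24)/2 = 25.
Heron's formula: area = √(25·15·9·1) ≈ 58.095.

area ≈ 58.095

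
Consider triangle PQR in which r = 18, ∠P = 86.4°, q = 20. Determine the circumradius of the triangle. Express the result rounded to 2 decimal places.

13.05

By the law of cosines, p² = q² + r² − 2·q·r·cos P = 678.79, so p ≈ 26.054.
Area = ½·q·r·sin P ≈ 179.64.
Circumradius = p/(2 sin P) ≈ 13.053.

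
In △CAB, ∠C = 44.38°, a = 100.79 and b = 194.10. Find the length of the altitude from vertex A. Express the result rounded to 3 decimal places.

By the law of cosines, c² = a² + b² − 2·a·b·cos C = 19869, so c ≈ 140.96.
Area = ½·a·b·sin C ≈ 6841.4.
The altitude from A has length 2·area/a ≈ 135.76.

h_A ≈ 135.756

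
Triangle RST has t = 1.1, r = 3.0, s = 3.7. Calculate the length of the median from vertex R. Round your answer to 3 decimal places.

2.280

Median from R: ½√(2·s² + 2·t² − r²) ≈ 2.2804.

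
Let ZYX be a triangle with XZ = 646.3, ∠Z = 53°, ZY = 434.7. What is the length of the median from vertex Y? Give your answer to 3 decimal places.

By the law of cosines, YX² = XZ² + ZY² − 2·XZ·ZY·cos Z = 2.6851e+05, so YX ≈ 518.18.
Median from Y: ½√(2·ZY² + 2·YX² − XZ²) ≈ 352.58.

352.579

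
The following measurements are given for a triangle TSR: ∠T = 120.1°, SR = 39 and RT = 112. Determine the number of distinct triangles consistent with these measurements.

RT·sin T = 112·sin(120.1°) ≈ 96.9.
Since ∠T is not acute, a triangle exists only if SR > RT; here SR ≤ RT, so there is no triangle.

0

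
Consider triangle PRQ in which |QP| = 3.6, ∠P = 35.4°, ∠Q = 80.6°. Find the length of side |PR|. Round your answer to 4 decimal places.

The third angle is ∠R = 180° − ∠Q − ∠P = 64.00°.
Law of sines: |PR| = |QP|·sin Q/sin R ≈ 3.9516.

3.9516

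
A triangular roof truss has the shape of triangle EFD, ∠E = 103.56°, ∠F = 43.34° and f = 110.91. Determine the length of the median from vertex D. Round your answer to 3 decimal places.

128.619

The third angle is ∠D = 180° − ∠E − ∠F = 33.10°.
Law of sines: e = f·sin E/sin F ≈ 157.09.
Law of sines: d = f·sin D/sin F ≈ 88.25.
Median from D: ½√(2·e² + 2·f² − d²) ≈ 128.62.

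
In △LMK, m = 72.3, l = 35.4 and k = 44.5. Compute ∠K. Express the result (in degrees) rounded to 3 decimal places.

∠K ≈ 28.461°

By the law of cosines, cos K = (l² + m² − k²) / (2·l·m) ≈ 0.87914, so ∠K ≈ 28.46°.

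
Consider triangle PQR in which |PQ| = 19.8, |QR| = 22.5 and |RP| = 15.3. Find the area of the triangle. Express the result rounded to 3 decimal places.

Semiperimeter s = (22.5 + 15.3 + 19.8)/2 = 28.8.
Heron's formula: area = √(28.8·6.3·13.5·9) ≈ 148.48.

area ≈ 148.475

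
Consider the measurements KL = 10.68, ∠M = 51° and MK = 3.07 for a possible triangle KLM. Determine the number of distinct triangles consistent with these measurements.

MK·sin M = 3.07·sin(51°) ≈ 2.386.
Since KL ≥ MK, exactly one triangle exists.

1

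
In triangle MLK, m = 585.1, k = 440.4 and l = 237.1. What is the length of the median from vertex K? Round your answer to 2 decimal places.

388.32

Median from K: ½√(2·m² + 2·l² − k²) ≈ 388.32.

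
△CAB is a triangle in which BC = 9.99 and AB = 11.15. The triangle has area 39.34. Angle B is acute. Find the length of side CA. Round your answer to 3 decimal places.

From area = ½·AB·BC·sin B, we get sin B = 2·area/(AB·BC) ≈ 0.70636.
Taking the acute solution, ∠B ≈ 44.94°.
Law of cosines then gives CA ≈ 8.1504.

8.150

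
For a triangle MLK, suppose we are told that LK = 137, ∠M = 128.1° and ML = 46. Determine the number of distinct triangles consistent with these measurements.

1

ML·sin M = 46·sin(128.1°) ≈ 36.2.
Since ∠M is not acute, a triangle exists only if LK > ML; here LK > ML, so there is exactly one triangle.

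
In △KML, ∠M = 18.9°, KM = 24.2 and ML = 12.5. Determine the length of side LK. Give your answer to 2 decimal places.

13.02

By the law of cosines, LK² = KM² + ML² − 2·KM·ML·cos M = 169.51, so LK ≈ 13.02.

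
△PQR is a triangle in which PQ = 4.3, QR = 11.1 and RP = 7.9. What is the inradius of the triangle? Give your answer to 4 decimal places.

r ≈ 1.1407

Semiperimeter s = (11.1 + 7.9 + 4.3)/2 = 11.65.
Heron's formula: area = √(11.65·0.55·3.75·7.35) ≈ 13.289.
Inradius = area/s = 13.289/11.65 ≈ 1.1407.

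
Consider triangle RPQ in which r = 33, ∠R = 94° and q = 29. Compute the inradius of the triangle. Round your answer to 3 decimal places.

Law of sines: sin Q = q·sin R/r ≈ 0.87665.
Since r ≥ q, only the acute value applies: ∠Q ≈ 61.24°.
Then ∠P = 180° − ∠R − ∠Q ≈ 24.76°.
Law of sines gives p = r·sin P/sin R ≈ 13.854.
Area = ½·r·q·sin P ≈ 200.4.
Semiperimeter s = (33+13.854+29)/2 = 37.927.
Inradius = area/s = 200.4/37.927 ≈ 5.2838.

5.284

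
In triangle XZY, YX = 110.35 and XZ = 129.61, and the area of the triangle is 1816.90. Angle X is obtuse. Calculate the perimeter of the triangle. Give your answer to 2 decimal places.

477.96

From area = ½·YX·XZ·sin X, we get sin X = 2·area/(YX·XZ) ≈ 0.25407.
Taking the obtuse solution, ∠X ≈ 165.28°.
Law of cosines then gives ZY ≈ 238.
Perimeter = 238 + 110.35 + 129.61 = 477.96.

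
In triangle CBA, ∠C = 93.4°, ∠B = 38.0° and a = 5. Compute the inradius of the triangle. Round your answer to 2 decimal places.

1.30

The third angle is ∠A = 180° − ∠C − ∠B = 48.60°.
Law of sines: c = a·sin C/sin A ≈ 6.6539.
Law of sines: b = a·sin B/sin A ≈ 4.1038.
Area = ½·a·c·sin B ≈ 10.241.
Semiperimeter s = (6.6539+4.1038+5)/2 = 7.8789.
Inradius = area/s = 10.241/7.8789 ≈ 1.2999.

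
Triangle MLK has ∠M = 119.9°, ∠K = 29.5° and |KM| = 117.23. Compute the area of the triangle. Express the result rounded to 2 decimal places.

The third angle is ∠L = 180° − ∠K − ∠M = 30.60°.
Law of sines: |LK| = |KM|·sin M/sin L ≈ 199.64.
Law of sines: |ML| = |KM|·sin K/sin L ≈ 113.4.
Area = ½·|KM|·|LK|·sin K ≈ 5762.4.

5762.36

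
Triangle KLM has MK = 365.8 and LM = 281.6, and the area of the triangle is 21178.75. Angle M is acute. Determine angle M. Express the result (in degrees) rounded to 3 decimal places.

From area = ½·LM·MK·sin M, we get sin M = 2·area/(LM·MK) ≈ 0.41120.
Taking the acute solution, ∠M ≈ 24.28°.

∠M ≈ 24.280°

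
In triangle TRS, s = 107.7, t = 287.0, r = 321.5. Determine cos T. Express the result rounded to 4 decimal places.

By the law of cosines, cos T = (r² + s² − t²) / (2·r·s) ≈ 0.47064, so ∠T ≈ 61.92°.

cos T ≈ 0.4706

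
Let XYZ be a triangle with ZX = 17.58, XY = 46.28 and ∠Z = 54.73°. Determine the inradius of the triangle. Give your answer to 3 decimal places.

r ≈ 6.586

Law of sines: sin Y = ZX·sin Z/XY ≈ 0.31013.
Since XY ≥ ZX, only the acute value applies: ∠Y ≈ 18.07°.
Then ∠X = 180° − ∠Z − ∠Y ≈ 107.20°.
Law of sines gives YZ = XY·sin X/sin Z ≈ 54.149.
Area = ½·XY·ZX·sin X ≈ 388.6.
Semiperimeter s = (54.149+17.58+46.28)/2 = 59.005.
Inradius = area/s = 388.6/59.005 ≈ 6.586.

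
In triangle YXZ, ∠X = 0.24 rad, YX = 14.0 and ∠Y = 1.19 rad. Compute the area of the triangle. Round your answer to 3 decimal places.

The third angle is ∠Z = π − ∠Y − ∠X = 1.712 rad.
Law of sines: XZ = YX·sin Y/sin Z ≈ 13.127.
Law of sines: ZY = YX·sin X/sin Z ≈ 3.3611.
Area = ½·YX·XZ·sin X ≈ 21.842.

21.842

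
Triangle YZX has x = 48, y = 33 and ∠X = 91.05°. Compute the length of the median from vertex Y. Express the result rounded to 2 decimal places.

Law of sines: sin Y = y·sin X/x ≈ 0.68738.
Since x ≥ y, only the acute value applies: ∠Y ≈ 43.42°.
Then ∠Z = 180° − ∠X − ∠Y ≈ 45.53°.
Law of sines gives z = x·sin Z/sin X ≈ 34.257.
Median from Y: ½√(2·z² + 2·x² − y²) ≈ 38.295.

m_Y ≈ 38.30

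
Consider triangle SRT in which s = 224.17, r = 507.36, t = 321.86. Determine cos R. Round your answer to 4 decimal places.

By the law of cosines, cos R = (t² + s² − r²) / (2·t·s) ≈ -0.71771, so ∠R ≈ 135.87°.

-0.7177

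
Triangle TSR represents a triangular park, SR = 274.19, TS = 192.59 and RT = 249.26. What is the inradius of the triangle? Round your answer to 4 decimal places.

Semiperimeter s = (274.19 + 249.26 + 192.59)/2 = 358.02.
Heron's formula: area = √(358.02·83.83·108.76·165.43) ≈ 23238.
Inradius = area/s = 23238/358.02 ≈ 64.906.

64.9064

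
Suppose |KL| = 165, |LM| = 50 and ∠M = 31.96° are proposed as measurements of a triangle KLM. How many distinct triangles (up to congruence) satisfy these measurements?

|LM|·sin M = 50·sin(31.96°) ≈ 26.47.
Since |KL| ≥ |LM|, exactly one triangle exists.

1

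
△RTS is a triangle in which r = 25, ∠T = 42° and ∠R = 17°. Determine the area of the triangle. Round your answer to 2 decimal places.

area ≈ 613.04

The third angle is ∠S = 180° − ∠R − ∠T = 121.00°.
Law of sines: t = r·sin T/sin R ≈ 57.216.
Law of sines: s = r·sin S/sin R ≈ 73.294.
Area = ½·r·t·sin S ≈ 613.04.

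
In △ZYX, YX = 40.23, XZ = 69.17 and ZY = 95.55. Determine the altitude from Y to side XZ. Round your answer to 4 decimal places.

h_Y ≈ 35.0702

Semiperimeter s = (40.23 + 69.17 + 95.55)/2 = 102.47.
Heron's formula: area = √(102.47·62.245·33.305·6.925) ≈ 1212.9.
The altitude from Y has length 2·area/XZ ≈ 35.07.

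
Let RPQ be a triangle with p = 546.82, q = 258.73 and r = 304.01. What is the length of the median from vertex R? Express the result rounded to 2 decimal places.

399.84

Median from R: ½√(2·p² + 2·q² − r²) ≈ 399.84.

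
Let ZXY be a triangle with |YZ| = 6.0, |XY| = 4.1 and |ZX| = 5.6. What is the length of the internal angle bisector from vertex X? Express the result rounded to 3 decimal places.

By the law of cosines, cos X = (|ZX|² + |XY|² − |YZ|²) / (2·|ZX|·|XY|) ≈ 0.26503, so ∠X ≈ 74.63°.
The bisector from X has length 2·|ZX|·|XY|·cos(∠X/2)/(|ZX|+|XY|) ≈ 3.765.

t_X ≈ 3.765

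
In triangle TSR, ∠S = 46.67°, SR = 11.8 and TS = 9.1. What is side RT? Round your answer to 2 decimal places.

By the law of cosines, RT² = TS² + SR² − 2·TS·SR·cos S = 74.682, so RT ≈ 8.6419.

8.64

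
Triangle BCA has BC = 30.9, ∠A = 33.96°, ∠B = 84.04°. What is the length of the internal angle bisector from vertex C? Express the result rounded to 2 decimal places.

t_C ≈ 33.92

The third angle is ∠C = 180° − ∠A − ∠B = 62.00°.
Law of sines: CA = BC·sin B/sin A ≈ 55.016.
Law of sines: AB = BC·sin C/sin A ≈ 48.841.
The bisector from C has length 2·BC·CA·cos(∠C/2)/(BC+CA) ≈ 33.921.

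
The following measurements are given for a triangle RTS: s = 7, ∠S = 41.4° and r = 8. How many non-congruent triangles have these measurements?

r·sin S = 8·sin(41.4°) ≈ 5.29.
Since r sin S < s < r (5.29 < 7 < 8), two triangles exist.

2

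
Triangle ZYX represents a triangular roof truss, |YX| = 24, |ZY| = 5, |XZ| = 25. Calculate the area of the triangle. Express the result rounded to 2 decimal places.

area ≈ 59.70

Semiperimeter s = (24 + 25 + 5)/2 = 27.
Heron's formula: area = √(27·3·2·22) ≈ 59.699.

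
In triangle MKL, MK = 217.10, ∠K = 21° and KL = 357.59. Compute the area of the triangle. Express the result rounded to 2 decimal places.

13910.55

Area = ½·MK·KL·sin K ≈ 13911.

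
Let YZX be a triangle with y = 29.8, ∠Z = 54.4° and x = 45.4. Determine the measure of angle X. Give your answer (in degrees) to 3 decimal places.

By the law of cosines, z² = x² + y² − 2·x·y·cos Z = 1374.1, so z ≈ 37.068.
Law of cosines again: cos X = (y² + z² − x²)/(2·y·z) ≈ 0.09096, so ∠X ≈ 84.78°.

∠X ≈ 84.781°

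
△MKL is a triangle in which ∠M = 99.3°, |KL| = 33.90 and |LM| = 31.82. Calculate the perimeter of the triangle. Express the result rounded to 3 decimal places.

Law of sines: sin K = |LM|·sin M/|KL| ≈ 0.92631.
Since |KL| ≥ |LM|, only the acute value applies: ∠K ≈ 67.87°.
Then ∠L = 180° − ∠M − ∠K ≈ 12.83°.
Law of sines gives |MK| = |KL|·sin L/sin M ≈ 7.6304.
Semiperimeter s = (33.9+31.82+7.6304)/2 = 36.675.
Perimeter = 33.9 + 31.82 + 7.6304 = 73.35.

73.350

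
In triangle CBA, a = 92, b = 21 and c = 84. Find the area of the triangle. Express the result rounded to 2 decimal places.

Semiperimeter s = (84 + 21 + 92)/2 = 98.5.
Heron's formula: area = √(98.5·14.5·77.5·6.5) ≈ 848.22.

848.22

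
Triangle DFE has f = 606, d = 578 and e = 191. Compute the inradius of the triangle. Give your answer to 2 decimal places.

r ≈ 80.28

Semiperimeter s = (578 + 606 + 191)/2 = 687.5.
Heron's formula: area = √(687.5·109.5·81.5·496.5) ≈ 55193.
Inradius = area/s = 55193/687.5 ≈ 80.28.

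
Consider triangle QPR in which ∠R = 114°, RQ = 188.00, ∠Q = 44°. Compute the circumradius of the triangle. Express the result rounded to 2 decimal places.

250.93

The third angle is ∠P = 180° − ∠R − ∠Q = 22.00°.
Law of sines: PR = RQ·sin Q/sin P ≈ 348.62.
Law of sines: QP = RQ·sin R/sin P ≈ 458.47.
Circumradius = RQ/(2 sin P) ≈ 250.93.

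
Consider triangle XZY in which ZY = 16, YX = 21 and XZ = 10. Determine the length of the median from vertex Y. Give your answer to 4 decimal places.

m_Y ≈ 17.9861

Median from Y: ½√(2·ZY² + 2·YX² − XZ²) ≈ 17.986.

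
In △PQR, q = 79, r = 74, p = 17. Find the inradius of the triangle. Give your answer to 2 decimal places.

Semiperimeter s = (17 + 79 + 74)/2 = 85.
Heron's formula: area = √(85·68·6·11) ≈ 617.64.
Inradius = area/s = 617.64/85 ≈ 7.2664.

7.27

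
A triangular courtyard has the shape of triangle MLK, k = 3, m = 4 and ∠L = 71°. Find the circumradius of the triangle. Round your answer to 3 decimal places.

By the law of cosines, l² = k² + m² − 2·k·m·cos L = 17.186, so l ≈ 4.1456.
Area = ½·k·m·sin L ≈ 5.6731.
Circumradius = l/(2 sin L) ≈ 2.1923.

2.192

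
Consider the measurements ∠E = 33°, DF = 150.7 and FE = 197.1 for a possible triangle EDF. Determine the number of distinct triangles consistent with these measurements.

FE·sin E = 197.1·sin(33°) ≈ 107.3.
Since FE sin E < DF < FE (107.3 < 150.7 < 197.1), two triangles exist.

2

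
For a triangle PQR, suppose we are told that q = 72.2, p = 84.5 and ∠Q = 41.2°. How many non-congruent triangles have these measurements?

p·sin Q = 84.5·sin(41.2°) ≈ 55.66.
Since p sin Q < q < p (55.66 < 72.2 < 84.5), two triangles exist.

2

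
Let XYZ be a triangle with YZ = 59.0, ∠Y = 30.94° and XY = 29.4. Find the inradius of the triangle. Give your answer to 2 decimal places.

By the law of cosines, ZX² = XY² + YZ² − 2·XY·YZ·cos Y = 1369.8, so ZX ≈ 37.011.
Area = ½·XY·YZ·sin Y ≈ 445.91.
Semiperimeter s = (59+37.011+29.4)/2 = 62.705.
Inradius = area/s = 445.91/62.705 ≈ 7.1112.

7.11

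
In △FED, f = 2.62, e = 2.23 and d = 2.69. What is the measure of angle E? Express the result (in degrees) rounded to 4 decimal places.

49.6429

By the law of cosines, cos E = (d² + f² − e²) / (2·d·f) ≈ 0.64755, so ∠E ≈ 49.64°.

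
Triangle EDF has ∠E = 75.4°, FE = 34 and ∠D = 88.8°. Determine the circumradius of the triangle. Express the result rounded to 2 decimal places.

17.00

The third angle is ∠F = 180° − ∠E − ∠D = 15.80°.
Law of sines: DF = FE·sin E/sin D ≈ 32.909.
Law of sines: ED = FE·sin F/sin D ≈ 9.2596.
Circumradius = FE/(2 sin D) ≈ 17.004.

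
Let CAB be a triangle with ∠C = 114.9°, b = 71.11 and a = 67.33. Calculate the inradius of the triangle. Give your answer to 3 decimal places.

By the law of cosines, c² = a² + b² − 2·a·b·cos C = 13622, so c ≈ 116.71.
Area = ½·a·b·sin C ≈ 2171.4.
Semiperimeter s = (116.71+67.33+71.11)/2 = 127.58.
Inradius = area/s = 2171.4/127.58 ≈ 17.02.

r ≈ 17.020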